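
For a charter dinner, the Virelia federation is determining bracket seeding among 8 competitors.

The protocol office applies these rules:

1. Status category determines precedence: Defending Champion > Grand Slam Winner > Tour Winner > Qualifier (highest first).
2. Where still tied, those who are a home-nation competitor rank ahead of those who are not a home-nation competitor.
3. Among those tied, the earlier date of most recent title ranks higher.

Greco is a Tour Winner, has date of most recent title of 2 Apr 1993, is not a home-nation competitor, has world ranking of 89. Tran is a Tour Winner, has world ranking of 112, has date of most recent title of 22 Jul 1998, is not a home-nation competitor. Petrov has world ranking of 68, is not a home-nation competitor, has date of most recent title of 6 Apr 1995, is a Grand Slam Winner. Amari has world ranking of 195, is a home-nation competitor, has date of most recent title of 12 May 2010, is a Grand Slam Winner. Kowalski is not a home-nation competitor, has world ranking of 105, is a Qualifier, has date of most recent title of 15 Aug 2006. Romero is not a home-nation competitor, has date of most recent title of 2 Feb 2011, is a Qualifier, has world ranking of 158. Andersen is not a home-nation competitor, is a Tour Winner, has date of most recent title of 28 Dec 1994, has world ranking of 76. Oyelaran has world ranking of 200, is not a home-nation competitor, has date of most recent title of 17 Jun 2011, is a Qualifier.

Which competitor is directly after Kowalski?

By status category: Amari and Petrov (Grand Slam Winner); then Greco, Andersen and Tran (Tour Winner); then Kowalski, Romero and Oyelaran (Qualifier).
Among Amari and Petrov, a home-nation competitor before not a home-nation competitor: Amari (a home-nation competitor) before Petrov (not a home-nation competitor).
Greco, Andersen and Tran are each not a home-nation competitor, so the next rule applies.
Among Greco, Andersen and Tran, by date of most recent title (earlier first): Greco (2 Apr 1993) before Andersen (28 Dec 1994) before Tran (22 Jul 1998).
Kowalski, Romero and Oyelaran are each not a home-nation competitor, so the next rule applies.
Among Kowalski, Romero and Oyelaran, by date of most recent title (earlier first): Kowalski (15 Aug 2006) before Romero (2 Feb 2011) before Oyelaran (17 Jun 2011).
Order: Amari, Petrov, Greco, Andersen, Tran, Kowalski, Romero, Oyelaran.

Romero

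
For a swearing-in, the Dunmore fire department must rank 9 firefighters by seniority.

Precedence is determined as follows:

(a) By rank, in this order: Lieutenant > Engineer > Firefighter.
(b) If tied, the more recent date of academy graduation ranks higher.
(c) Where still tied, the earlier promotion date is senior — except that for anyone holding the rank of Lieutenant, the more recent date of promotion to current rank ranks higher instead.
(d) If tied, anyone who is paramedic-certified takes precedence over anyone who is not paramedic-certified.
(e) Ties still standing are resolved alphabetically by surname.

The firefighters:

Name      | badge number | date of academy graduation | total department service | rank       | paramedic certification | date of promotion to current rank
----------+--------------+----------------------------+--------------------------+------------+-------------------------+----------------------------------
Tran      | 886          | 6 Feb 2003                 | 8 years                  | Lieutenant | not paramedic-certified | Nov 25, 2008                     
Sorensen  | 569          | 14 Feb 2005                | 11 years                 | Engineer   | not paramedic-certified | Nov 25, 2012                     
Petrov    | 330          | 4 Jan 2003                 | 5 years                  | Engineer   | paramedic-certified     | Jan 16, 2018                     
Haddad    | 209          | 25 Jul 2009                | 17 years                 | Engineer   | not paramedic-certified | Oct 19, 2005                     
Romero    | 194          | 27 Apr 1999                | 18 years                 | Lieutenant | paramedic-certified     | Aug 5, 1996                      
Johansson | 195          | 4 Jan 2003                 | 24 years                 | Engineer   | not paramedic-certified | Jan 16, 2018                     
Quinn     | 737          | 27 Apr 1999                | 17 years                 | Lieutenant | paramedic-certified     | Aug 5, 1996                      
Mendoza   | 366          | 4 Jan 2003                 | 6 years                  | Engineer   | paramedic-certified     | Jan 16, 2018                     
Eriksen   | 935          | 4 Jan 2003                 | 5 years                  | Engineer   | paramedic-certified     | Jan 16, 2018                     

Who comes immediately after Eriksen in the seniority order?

By rank: Tran, Quinn and Romero (Lieutenant); then Haddad, Sorensen, Eriksen, Mendoza, Petrov and Johansson (Engineer).
Among Tran, Quinn and Romero, by date of academy graduation (later first): Tran (6 Feb 2003) before Quinn and Romero (27 Apr 1999).
Quinn and Romero both have date of promotion to current rank Aug 5, 1996, so the next rule applies.
Quinn and Romero are each paramedic-certified, so the next rule applies.
Among Quinn and Romero, alphabetically by surname: Quinn before Romero.
Among Haddad, Sorensen, Eriksen, Mendoza, Petrov and Johansson, by date of academy graduation (later first): Haddad (25 Jul 2009) before Sorensen (14 Feb 2005) before Eriksen, Mendoza, Petrov and Johansson (4 Jan 2003).
Eriksen, Mendoza, Petrov and Johansson all have date of promotion to current rank Jan 16, 2018, so the next rule applies.
Among Eriksen, Mendoza, Petrov and Johansson, paramedic-certified before not paramedic-certified: Eriksen, Mendoza and Petrov (paramedic-certified) before Johansson (not paramedic-certified).
Among Eriksen, Mendoza and Petrov, alphabetically by surname: Eriksen before Mendoza before Petrov.
Order: Tran, Quinn, Romero, Haddad, Sorensen, Eriksen, Mendoza, Petrov, Johansson.

Mendoza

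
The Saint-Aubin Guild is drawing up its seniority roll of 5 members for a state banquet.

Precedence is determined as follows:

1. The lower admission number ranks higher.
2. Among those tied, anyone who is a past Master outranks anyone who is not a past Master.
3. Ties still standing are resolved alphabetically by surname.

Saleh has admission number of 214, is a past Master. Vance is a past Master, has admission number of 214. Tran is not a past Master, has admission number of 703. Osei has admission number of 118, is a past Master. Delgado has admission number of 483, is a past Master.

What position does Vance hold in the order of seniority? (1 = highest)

By admission number (lower first): Osei (118); then Saleh and Vance (both 214); then Delgado (483); then Tran (703).
Saleh and Vance are each a past Master, so the next rule applies.
Among Saleh and Vance, alphabetically by surname: Saleh before Vance.
Order: Osei, Saleh, Vance, Delgado, Tran. So position 3.

3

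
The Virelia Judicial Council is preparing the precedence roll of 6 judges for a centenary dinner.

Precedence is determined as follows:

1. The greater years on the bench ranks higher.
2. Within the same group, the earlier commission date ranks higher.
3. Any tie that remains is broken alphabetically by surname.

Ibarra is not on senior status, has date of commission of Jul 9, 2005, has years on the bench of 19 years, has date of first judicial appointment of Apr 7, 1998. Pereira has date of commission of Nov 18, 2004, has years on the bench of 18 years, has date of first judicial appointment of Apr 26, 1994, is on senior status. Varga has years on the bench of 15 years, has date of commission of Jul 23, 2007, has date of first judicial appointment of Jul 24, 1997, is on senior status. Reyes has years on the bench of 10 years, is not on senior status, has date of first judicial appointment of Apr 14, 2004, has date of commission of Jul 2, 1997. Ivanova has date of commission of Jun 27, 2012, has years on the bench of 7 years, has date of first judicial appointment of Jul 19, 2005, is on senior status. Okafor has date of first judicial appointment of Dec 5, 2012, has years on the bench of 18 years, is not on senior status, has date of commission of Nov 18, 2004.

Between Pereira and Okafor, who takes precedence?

By years on the bench (higher first): Ibarra (19 years); then Okafor and Pereira (both 18 years); then Varga (15 years); then Reyes (10 years); then Ivanova (7 years).
Okafor and Pereira both have date of commission Nov 18, 2004, so the next rule applies.
Among Okafor and Pereira, alphabetically by surname: Okafor before Pereira.
So Okafor takes precedence.

Okafor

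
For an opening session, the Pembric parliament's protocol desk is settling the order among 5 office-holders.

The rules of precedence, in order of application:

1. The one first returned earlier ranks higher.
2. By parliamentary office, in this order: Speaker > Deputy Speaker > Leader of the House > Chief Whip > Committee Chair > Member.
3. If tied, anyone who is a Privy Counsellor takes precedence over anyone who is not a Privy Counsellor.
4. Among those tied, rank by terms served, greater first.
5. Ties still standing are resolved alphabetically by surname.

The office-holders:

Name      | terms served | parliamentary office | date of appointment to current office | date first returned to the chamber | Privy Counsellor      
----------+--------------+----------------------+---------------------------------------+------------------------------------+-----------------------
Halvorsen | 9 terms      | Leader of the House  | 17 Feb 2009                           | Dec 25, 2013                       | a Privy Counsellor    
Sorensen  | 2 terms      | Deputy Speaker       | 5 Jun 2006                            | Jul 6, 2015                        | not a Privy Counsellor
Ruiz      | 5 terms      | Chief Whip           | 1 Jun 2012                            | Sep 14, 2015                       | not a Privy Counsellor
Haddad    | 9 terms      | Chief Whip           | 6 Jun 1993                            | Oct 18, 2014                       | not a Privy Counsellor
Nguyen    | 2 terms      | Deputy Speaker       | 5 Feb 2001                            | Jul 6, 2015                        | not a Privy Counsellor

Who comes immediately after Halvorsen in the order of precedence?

Haddad

By date first returned to the chamber (earlier first): Halvorsen (Dec 25, 2013); then Haddad (Oct 18, 2014); then Nguyen and Sorensen (both Jul 6, 2015); then Ruiz (Sep 14, 2015).
Nguyen and Sorensen are each Deputy Speaker, so the next rule applies.
Nguyen and Sorensen are each not a Privy Counsellor, so the next rule applies.
Nguyen and Sorensen both have terms served 2 terms, so the next rule applies.
Among Nguyen and Sorensen, alphabetically by surname: Nguyen before Sorensen.
Order: Halvorsen, Haddad, Nguyen, Sorensen, Ruiz.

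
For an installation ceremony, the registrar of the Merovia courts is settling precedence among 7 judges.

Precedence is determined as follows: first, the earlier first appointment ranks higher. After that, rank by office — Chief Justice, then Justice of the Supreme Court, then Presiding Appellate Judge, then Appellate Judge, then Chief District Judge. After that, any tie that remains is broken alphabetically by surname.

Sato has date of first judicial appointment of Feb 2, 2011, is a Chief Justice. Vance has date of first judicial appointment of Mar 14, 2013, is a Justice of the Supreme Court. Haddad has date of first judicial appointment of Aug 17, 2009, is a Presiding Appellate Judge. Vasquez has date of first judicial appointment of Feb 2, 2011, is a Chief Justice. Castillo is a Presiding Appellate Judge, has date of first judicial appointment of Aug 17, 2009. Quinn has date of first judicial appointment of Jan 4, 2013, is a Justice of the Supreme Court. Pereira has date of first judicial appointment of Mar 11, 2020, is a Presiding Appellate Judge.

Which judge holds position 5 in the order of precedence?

Quinn

By date of first judicial appointment (earlier first): Castillo and Haddad (both Aug 17, 2009); then Sato and Vasquez (both Feb 2, 2011); then Quinn (Jan 4, 2013); then Vance (Mar 14, 2013); then Pereira (Mar 11, 2020).
Castillo and Haddad are each Presiding Appellate Judge, so the next rule applies.
Among Castillo and Haddad, alphabetically by surname: Castillo before Haddad.
Sato and Vasquez are each Chief Justice, so the next rule applies.
Among Sato and Vasquez, alphabetically by surname: Sato before Vasquez.
Order: Castillo, Haddad, Sato, Vasquez, Quinn, Vance, Pereira.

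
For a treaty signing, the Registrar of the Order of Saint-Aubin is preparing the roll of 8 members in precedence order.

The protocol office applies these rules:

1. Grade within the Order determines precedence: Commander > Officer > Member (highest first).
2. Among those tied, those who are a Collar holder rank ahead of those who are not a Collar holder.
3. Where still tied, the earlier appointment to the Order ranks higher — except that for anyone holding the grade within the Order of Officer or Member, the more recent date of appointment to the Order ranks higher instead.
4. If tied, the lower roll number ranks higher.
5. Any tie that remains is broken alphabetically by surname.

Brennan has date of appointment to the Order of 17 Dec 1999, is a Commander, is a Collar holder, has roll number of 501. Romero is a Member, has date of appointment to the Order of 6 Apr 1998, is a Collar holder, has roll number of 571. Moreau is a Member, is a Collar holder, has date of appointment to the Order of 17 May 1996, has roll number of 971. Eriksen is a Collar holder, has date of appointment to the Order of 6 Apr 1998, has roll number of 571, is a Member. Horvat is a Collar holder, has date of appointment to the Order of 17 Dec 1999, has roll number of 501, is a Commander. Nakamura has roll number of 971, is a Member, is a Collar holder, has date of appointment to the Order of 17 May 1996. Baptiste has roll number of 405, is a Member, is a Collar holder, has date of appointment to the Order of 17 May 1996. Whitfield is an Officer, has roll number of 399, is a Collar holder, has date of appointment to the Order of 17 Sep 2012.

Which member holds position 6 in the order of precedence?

Baptiste

By grade within the Order: Brennan and Horvat (Commander); then Whitfield (Officer); then Eriksen, Romero, Baptiste, Moreau and Nakamura (Member).
Brennan and Horvat are each a Collar holder, so the next rule applies.
Brennan and Horvat both have date of appointment to the Order 17 Dec 1999, so the next rule applies.
Brennan and Horvat both have roll number 501, so the next rule applies.
Among Brennan and Horvat, alphabetically by surname: Brennan before Horvat.
Eriksen, Romero, Baptiste, Moreau and Nakamura are each a Collar holder, so the next rule applies.
Among Eriksen, Romero, Baptiste, Moreau and Nakamura, by date of appointment to the Order (later first) (reversed rule for this group): Eriksen and Romero (6 Apr 1998) before Baptiste, Moreau and Nakamura (17 May 1996).
Eriksen and Romero both have roll number 571, so the next rule applies.
Among Eriksen and Romero, alphabetically by surname: Eriksen before Romero.
Among Baptiste, Moreau and Nakamura, by roll number (lower first): Baptiste (405) before Moreau and Nakamura (971).
Among Moreau and Nakamura, alphabetically by surname: Moreau before Nakamura.
Order: Brennan, Horvat, Whitfield, Eriksen, Romero, Baptiste, Moreau, Nakamura.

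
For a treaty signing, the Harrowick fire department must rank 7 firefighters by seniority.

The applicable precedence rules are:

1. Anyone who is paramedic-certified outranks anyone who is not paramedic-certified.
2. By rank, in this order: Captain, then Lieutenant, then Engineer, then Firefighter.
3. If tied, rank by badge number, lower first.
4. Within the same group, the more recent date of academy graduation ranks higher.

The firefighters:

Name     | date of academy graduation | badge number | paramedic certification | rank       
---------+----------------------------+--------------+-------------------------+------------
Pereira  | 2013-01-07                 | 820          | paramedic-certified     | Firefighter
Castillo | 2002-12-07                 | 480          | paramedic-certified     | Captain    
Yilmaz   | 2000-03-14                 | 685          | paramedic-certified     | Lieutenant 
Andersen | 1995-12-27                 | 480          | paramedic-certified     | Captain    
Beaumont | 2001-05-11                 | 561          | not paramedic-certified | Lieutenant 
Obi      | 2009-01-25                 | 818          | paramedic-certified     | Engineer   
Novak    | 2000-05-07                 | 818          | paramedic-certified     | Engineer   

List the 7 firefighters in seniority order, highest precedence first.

Castillo, Andersen, Yilmaz, Obi, Novak, Pereira, Beaumont

By the first rule: Castillo, Andersen, Yilmaz, Obi, Novak and Pereira (each paramedic-certified); then Beaumont (not paramedic-certified).
Among Castillo, Andersen, Yilmaz, Obi, Novak and Pereira, by rank: Castillo and Andersen (Captain) before Yilmaz (Lieutenant) before Obi and Novak (Engineer) before Pereira (Firefighter).
Castillo and Andersen both have badge number 480, so the next rule applies.
Among Castillo and Andersen, by date of academy graduation (later first): Castillo (2002-12-07) before Andersen (1995-12-27).
Obi and Novak both have badge number 818, so the next rule applies.
Among Obi and Novak, by date of academy graduation (later first): Obi (2009-01-25) before Novak (2000-05-07).
Full order: Castillo, Andersen, Yilmaz, Obi, Novak, Pereira, Beaumont.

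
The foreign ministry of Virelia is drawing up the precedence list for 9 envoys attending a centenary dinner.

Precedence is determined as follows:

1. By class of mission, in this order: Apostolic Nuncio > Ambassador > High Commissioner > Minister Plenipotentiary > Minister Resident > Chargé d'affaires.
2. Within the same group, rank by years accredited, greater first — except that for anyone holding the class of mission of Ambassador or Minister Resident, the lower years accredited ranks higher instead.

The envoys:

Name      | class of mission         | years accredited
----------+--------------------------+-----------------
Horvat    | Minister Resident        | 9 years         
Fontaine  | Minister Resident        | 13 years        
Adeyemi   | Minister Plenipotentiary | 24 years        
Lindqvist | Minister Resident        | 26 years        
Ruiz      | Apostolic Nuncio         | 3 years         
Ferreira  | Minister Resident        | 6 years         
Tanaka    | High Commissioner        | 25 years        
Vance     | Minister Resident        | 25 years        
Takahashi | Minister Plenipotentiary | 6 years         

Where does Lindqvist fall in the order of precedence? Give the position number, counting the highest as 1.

By class of mission: Ruiz (Apostolic Nuncio); then Tanaka (High Commissioner); then Adeyemi and Takahashi (Minister Plenipotentiary); then Ferreira, Horvat, Fontaine, Vance and Lindqvist (Minister Resident).
Among Adeyemi and Takahashi, by years accredited (higher first): Adeyemi (24 years) before Takahashi (6 years).
Among Ferreira, Horvat, Fontaine, Vance and Lindqvist, by years accredited (lower first) (reversed rule for this group): Ferreira (6 years) before Horvat (9 years) before Fontaine (13 years) before Vance (25 years) before Lindqvist (26 years).
Order: Ruiz, Tanaka, Adeyemi, Takahashi, Ferreira, Horvat, Fontaine, Vance, Lindqvist. So position 9.

9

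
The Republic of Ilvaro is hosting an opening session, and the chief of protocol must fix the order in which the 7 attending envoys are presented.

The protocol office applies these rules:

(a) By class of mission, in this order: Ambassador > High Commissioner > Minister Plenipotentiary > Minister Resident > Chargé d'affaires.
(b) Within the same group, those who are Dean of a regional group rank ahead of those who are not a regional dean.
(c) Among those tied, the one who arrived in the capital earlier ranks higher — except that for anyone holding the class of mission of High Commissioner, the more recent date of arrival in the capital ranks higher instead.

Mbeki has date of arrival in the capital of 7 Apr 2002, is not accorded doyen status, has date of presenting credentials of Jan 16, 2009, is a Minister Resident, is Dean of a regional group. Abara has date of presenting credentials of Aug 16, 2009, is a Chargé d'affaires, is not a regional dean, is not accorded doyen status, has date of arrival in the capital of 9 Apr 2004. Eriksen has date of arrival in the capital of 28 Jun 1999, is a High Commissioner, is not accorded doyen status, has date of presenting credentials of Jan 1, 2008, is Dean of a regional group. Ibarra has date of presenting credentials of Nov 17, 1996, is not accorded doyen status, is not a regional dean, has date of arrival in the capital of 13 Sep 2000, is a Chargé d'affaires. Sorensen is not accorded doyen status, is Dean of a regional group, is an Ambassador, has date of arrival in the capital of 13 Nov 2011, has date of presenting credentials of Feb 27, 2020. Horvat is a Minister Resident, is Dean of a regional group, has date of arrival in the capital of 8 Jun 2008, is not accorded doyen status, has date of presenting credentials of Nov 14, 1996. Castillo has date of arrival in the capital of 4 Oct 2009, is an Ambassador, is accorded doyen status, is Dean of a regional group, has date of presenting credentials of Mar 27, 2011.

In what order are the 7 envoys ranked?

Castillo, Sorensen, Eriksen, Mbeki, Horvat, Ibarra, Abara

By class of mission: Castillo and Sorensen (Ambassador); then Eriksen (High Commissioner); then Mbeki and Horvat (Minister Resident); then Ibarra and Abara (Chargé d'affaires).
Castillo and Sorensen are each Dean of a regional group, so the next rule applies.
Among Castillo and Sorensen, by date of arrival in the capital (earlier first): Castillo (4 Oct 2009) before Sorensen (13 Nov 2011).
Mbeki and Horvat are each Dean of a regional group, so the next rule applies.
Among Mbeki and Horvat, by date of arrival in the capital (earlier first): Mbeki (7 Apr 2002) before Horvat (8 Jun 2008).
Ibarra and Abara are each not a regional dean, so the next rule applies.
Among Ibarra and Abara, by date of arrival in the capital (earlier first): Ibarra (13 Sep 2000) before Abara (9 Apr 2004).
Full order: Castillo, Sorensen, Eriksen, Mbeki, Horvat, Ibarra, Abara.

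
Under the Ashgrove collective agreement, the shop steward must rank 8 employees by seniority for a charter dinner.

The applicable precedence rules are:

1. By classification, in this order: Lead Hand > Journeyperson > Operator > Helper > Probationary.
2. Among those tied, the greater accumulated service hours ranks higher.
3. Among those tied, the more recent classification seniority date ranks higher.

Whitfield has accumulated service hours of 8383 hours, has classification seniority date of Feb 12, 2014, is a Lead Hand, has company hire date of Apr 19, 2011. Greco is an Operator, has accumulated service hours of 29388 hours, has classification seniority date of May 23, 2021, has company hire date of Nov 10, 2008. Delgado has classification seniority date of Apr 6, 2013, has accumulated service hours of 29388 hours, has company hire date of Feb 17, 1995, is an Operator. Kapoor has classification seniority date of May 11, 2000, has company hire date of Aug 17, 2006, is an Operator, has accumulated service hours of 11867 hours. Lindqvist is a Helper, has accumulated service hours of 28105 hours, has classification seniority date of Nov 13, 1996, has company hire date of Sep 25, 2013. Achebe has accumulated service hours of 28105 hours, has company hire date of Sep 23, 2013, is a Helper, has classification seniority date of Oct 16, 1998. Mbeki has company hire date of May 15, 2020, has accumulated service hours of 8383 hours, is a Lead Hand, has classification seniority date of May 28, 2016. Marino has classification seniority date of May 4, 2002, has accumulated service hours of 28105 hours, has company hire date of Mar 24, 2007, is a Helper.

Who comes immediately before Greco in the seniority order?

Whitfield

By classification: Mbeki and Whitfield (Lead Hand); then Greco, Delgado and Kapoor (Operator); then Marino, Achebe and Lindqvist (Helper).
Mbeki and Whitfield both have accumulated service hours 8383 hours, so the next rule applies.
Among Mbeki and Whitfield, by classification seniority date (later first): Mbeki (May 28, 2016) before Whitfield (Feb 12, 2014).
Among Greco, Delgado and Kapoor, by accumulated service hours (higher first): Greco and Delgado (29388 hours) before Kapoor (11867 hours).
Among Greco and Delgado, by classification seniority date (later first): Greco (May 23, 2021) before Delgado (Apr 6, 2013).
Marino, Achebe and Lindqvist all have accumulated service hours 28105 hours, so the next rule applies.
Among Marino, Achebe and Lindqvist, by classification seniority date (later first): Marino (May 4, 2002) before Achebe (Oct 16, 1998) before Lindqvist (Nov 13, 1996).
Order: Mbeki, Whitfield, Greco, Delgado, Kapoor, Marino, Achebe, Lindqvist.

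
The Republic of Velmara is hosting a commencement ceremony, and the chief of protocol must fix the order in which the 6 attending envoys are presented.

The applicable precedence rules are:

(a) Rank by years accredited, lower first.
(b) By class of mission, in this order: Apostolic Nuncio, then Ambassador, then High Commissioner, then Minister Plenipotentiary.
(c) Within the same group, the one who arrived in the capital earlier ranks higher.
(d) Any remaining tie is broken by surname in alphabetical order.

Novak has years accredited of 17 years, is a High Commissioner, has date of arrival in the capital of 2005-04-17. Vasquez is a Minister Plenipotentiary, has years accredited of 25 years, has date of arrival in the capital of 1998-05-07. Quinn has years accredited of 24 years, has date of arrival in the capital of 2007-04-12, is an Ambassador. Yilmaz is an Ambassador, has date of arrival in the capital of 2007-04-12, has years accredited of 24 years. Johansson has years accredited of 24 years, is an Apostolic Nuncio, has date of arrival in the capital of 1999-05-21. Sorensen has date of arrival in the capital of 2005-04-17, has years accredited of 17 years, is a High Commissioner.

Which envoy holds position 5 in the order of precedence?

Yilmaz

By years accredited (lower first): Novak and Sorensen (both 17 years); then Johansson, Quinn and Yilmaz (each 24 years); then Vasquez (25 years).
Novak and Sorensen are each High Commissioner, so the next rule applies.
Novak and Sorensen both have date of arrival in the capital 2005-04-17, so the next rule applies.
Among Novak and Sorensen, alphabetically by surname: Novak before Sorensen.
Among Johansson, Quinn and Yilmaz, by class of mission: Johansson (Apostolic Nuncio) before Quinn and Yilmaz (Ambassador).
Quinn and Yilmaz both have date of arrival in the capital 2007-04-12, so the next rule applies.
Among Quinn and Yilmaz, alphabetically by surname: Quinn before Yilmaz.
Order: Novak, Sorensen, Johansson, Quinn, Yilmaz, Vasquez.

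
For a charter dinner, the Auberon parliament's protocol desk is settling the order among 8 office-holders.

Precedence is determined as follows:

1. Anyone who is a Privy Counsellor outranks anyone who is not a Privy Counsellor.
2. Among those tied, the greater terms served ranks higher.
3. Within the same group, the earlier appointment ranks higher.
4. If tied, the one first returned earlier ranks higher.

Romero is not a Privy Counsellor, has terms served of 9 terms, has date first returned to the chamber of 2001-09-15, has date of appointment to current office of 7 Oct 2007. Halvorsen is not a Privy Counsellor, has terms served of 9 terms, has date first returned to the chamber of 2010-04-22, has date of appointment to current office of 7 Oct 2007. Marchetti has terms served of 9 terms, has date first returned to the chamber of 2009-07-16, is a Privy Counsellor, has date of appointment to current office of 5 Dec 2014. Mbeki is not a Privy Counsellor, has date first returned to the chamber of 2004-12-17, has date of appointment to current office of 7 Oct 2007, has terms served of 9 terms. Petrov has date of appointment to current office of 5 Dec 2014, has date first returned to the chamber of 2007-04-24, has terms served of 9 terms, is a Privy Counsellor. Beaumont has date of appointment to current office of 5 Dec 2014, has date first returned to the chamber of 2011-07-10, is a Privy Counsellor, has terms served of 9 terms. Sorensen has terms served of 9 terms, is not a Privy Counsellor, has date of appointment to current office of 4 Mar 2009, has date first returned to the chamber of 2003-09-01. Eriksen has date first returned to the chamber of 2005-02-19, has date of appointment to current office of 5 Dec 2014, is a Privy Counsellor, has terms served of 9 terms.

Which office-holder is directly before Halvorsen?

By the first rule: Eriksen, Petrov, Marchetti and Beaumont (each a Privy Counsellor); then Romero, Mbeki, Halvorsen and Sorensen (each not a Privy Counsellor).
Eriksen, Petrov, Marchetti and Beaumont all have terms served 9 terms, so the next rule applies.
Eriksen, Petrov, Marchetti and Beaumont all have date of appointment to current office 5 Dec 2014, so the next rule applies.
Among Eriksen, Petrov, Marchetti and Beaumont, by date first returned to the chamber (earlier first): Eriksen (2005-02-19) before Petrov (2007-04-24) before Marchetti (2009-07-16) before Beaumont (2011-07-10).
Romero, Mbeki, Halvorsen and Sorensen all have terms served 9 terms, so the next rule applies.
Among Romero, Mbeki, Halvorsen and Sorensen, by date of appointment to current office (earlier first): Romero, Mbeki and Halvorsen (7 Oct 2007) before Sorensen (4 Mar 2009).
Among Romero, Mbeki and Halvorsen, by date first returned to the chamber (earlier first): Romero (2001-09-15) before Mbeki (2004-12-17) before Halvorsen (2010-04-22).
Order: Eriksen, Petrov, Marchetti, Beaumont, Romero, Mbeki, Halvorsen, Sorensen.

Mbeki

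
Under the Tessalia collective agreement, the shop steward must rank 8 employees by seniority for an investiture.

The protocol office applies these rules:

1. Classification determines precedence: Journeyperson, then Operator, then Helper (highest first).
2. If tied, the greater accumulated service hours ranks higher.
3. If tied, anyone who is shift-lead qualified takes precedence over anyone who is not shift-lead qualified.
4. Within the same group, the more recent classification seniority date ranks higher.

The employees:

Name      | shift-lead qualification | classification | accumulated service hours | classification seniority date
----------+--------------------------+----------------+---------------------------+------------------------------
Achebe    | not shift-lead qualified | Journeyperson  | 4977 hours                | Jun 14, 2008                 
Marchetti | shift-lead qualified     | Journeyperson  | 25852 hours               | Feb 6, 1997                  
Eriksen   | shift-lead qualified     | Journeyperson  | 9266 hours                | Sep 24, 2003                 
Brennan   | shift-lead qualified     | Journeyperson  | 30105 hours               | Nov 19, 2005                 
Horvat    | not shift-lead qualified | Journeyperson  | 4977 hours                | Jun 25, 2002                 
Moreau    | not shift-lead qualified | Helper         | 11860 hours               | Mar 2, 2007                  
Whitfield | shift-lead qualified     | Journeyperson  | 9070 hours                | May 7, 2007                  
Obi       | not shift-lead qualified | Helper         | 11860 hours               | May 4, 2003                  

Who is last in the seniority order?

By classification: Brennan, Marchetti, Eriksen, Whitfield, Achebe and Horvat (Journeyperson); then Moreau and Obi (Helper).
Among Brennan, Marchetti, Eriksen, Whitfield, Achebe and Horvat, by accumulated service hours (higher first): Brennan (30105 hours) before Marchetti (25852 hours) before Eriksen (9266 hours) before Whitfield (9070 hours) before Achebe and Horvat (4977 hours).
Achebe and Horvat are each not shift-lead qualified, so the next rule applies.
Among Achebe and Horvat, by classification seniority date (later first): Achebe (Jun 14, 2008) before Horvat (Jun 25, 2002).
Moreau and Obi both have accumulated service hours 11860 hours, so the next rule applies.
Moreau and Obi are each not shift-lead qualified, so the next rule applies.
Among Moreau and Obi, by classification seniority date (later first): Moreau (Mar 2, 2007) before Obi (May 4, 2003).
Order: Brennan, Marchetti, Eriksen, Whitfield, Achebe, Horvat, Moreau, Obi.

Obi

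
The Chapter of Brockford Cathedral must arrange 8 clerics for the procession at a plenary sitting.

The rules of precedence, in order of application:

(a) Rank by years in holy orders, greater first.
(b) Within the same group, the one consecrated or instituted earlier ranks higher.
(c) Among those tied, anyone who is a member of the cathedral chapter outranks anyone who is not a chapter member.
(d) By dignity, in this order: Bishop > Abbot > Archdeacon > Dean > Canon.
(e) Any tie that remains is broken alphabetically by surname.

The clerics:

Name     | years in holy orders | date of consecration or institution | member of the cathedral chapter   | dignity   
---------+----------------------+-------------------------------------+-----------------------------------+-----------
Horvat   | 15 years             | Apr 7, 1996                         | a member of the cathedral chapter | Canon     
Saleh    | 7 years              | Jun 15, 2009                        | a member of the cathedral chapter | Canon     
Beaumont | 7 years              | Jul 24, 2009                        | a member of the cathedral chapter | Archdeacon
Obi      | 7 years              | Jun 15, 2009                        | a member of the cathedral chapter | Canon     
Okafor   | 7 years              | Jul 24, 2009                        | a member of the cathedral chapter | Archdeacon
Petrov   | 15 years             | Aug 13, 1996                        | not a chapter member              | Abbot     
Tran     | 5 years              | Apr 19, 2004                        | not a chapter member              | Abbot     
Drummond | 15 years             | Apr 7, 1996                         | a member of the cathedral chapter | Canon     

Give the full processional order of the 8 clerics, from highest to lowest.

Drummond, Horvat, Petrov, Obi, Saleh, Beaumont, Okafor, Tran

By years in holy orders (higher first): Drummond, Horvat and Petrov (each 15 years); then Obi, Saleh, Beaumont and Okafor (each 7 years); then Tran (5 years).
Among Drummond, Horvat and Petrov, by date of consecration or institution (earlier first): Drummond and Horvat (Apr 7, 1996) before Petrov (Aug 13, 1996).
Drummond and Horvat are each a member of the cathedral chapter, so the next rule applies.
Drummond and Horvat are each Canon, so the next rule applies.
Among Drummond and Horvat, alphabetically by surname: Drummond before Horvat.
Among Obi, Saleh, Beaumont and Okafor, by date of consecration or institution (earlier first): Obi and Saleh (Jun 15, 2009) before Beaumont and Okafor (Jul 24, 2009).
Obi and Saleh are each a member of the cathedral chapter, so the next rule applies.
Obi and Saleh are each Canon, so the next rule applies.
Among Obi and Saleh, alphabetically by surname: Obi before Saleh.
Beaumont and Okafor are each a member of the cathedral chapter, so the next rule applies.
Beaumont and Okafor are each Archdeacon, so the next rule applies.
Among Beaumont and Okafor, alphabetically by surname: Beaumont before Okafor.
Full order: Drummond, Horvat, Petrov, Obi, Saleh, Beaumont, Okafor, Tran.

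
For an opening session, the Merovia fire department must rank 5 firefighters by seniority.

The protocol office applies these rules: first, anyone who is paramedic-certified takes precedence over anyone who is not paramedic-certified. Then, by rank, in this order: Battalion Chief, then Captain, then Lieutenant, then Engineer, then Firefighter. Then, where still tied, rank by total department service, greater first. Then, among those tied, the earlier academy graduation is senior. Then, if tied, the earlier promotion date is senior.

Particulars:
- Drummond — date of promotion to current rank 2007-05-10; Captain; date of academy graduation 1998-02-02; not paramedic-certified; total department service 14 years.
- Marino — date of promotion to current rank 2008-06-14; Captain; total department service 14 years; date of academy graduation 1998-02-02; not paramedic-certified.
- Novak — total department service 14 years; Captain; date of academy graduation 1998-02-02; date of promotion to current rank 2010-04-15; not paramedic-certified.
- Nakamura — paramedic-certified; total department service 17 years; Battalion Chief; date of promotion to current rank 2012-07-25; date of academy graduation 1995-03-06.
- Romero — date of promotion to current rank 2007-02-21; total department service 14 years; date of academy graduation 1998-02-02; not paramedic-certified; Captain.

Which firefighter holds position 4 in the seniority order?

Marino

By the first rule: Nakamura (paramedic-certified); then Romero, Drummond, Marino and Novak (each not paramedic-certified).
Romero, Drummond, Marino and Novak are each Captain, so the next rule applies.
Romero, Drummond, Marino and Novak all have total department service 14 years, so the next rule applies.
Romero, Drummond, Marino and Novak all have date of academy graduation 1998-02-02, so the next rule applies.
Among Romero, Drummond, Marino and Novak, by date of promotion to current rank (earlier first): Romero (2007-02-21) before Drummond (2007-05-10) before Marino (2008-06-14) before Novak (2010-04-15).
Order: Nakamura, Romero, Drummond, Marino, Novak.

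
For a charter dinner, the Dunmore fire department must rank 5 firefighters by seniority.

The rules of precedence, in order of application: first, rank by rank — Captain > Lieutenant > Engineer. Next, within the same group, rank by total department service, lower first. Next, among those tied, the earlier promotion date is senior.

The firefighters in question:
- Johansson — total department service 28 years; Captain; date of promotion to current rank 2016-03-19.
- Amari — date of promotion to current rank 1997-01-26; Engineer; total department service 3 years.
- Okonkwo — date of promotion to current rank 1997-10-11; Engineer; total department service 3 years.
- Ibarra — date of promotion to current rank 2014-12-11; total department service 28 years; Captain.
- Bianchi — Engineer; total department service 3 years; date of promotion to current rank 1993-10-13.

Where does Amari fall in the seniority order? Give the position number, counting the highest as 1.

4

By rank: Ibarra and Johansson (Captain); then Bianchi, Amari and Okonkwo (Engineer).
Ibarra and Johansson both have total department service 28 years, so the next rule applies.
Among Ibarra and Johansson, by date of promotion to current rank (earlier first): Ibarra (2014-12-11) before Johansson (2016-03-19).
Bianchi, Amari and Okonkwo all have total department service 3 years, so the next rule applies.
Among Bianchi, Amari and Okonkwo, by date of promotion to current rank (earlier first): Bianchi (1993-10-13) before Amari (1997-01-26) before Okonkwo (1997-10-11).
Order: Ibarra, Johansson, Bianchi, Amari, Okonkwo. So position 4.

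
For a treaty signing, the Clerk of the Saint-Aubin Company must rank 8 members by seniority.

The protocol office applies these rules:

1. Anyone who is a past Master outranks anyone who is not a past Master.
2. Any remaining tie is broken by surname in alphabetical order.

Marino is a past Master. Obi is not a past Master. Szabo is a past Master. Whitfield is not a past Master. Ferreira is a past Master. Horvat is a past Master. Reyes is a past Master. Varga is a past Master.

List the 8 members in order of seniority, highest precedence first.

Ferreira, Horvat, Marino, Reyes, Szabo, Varga, Obi, Whitfield

By the first rule: Ferreira, Horvat, Marino, Reyes, Szabo and Varga (each a past Master); then Obi and Whitfield (both not a past Master).
Among Ferreira, Horvat, Marino, Reyes, Szabo and Varga, alphabetically by surname: Ferreira before Horvat before Marino before Reyes before Szabo before Varga.
Among Obi and Whitfield, alphabetically by surname: Obi before Whitfield.
Full order: Ferreira, Horvat, Marino, Reyes, Szabo, Varga, Obi, Whitfield.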